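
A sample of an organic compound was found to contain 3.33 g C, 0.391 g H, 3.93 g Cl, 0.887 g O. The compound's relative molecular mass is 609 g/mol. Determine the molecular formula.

C20H28Cl8O4

Moles — C: 3.33 / 12.01 = 0.2773 mol; H: 0.391 / 1.008 = 0.3879 mol; Cl: 3.93 / 35.45 = 0.1109 mol; O: 0.887 / 16.00 = 0.05544 mol
Divide by the smallest (0.05544 mol O): C 5.001, H 6.997, Cl 2.000, O 1.000
≈ 5:7:2:1 → C5H7Cl2O
Empirical-formula mass = 154.01 g/mol
n = 609 / 154.01 = 3.95 ≈ 4
Molecular formula = (C5H7Cl2O)×4 = C20H28Cl8O4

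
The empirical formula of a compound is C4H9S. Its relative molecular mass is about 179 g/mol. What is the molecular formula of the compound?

C8H18S2

Empirical-formula mass = 89.18 g/mol
n = 179 / 89.18 = 2.01 ≈ 2
Molecular formula = (C4H9S)2 = C8H18S2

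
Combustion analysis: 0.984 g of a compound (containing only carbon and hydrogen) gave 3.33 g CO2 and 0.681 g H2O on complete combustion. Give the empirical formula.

mol C = 3.33 / 44.01 = 0.07566; mass C = 0.07566 × 12.01 = 0.9087 g
mol H = 2 × (0.681 / 18.02) = 0.07558; mass H = 0.07558 × 1.008 = 0.07619 g
Ratios (÷ 0.07558): C 1.001, H 1.000
→ CH

CH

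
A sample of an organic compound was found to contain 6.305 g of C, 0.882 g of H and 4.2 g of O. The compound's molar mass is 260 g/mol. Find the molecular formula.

C: 6.305 g ÷ 12.01 g/mol = 0.525 mol
H: 0.882 g ÷ 1.008 g/mol = 0.875 mol
O: 4.2 g ÷ 16.00 g/mol = 0.2625 mol
Divide by the smallest (0.2625 mol O): C 2.000, H 3.333, O 1.000
×3: C 6.00, H 10.00, O 3.00 → C6H10O3
Empirical-formula mass = 130.14 g/mol
n = 260 / 130.14 = 2.00 ≈ 2
Molecular formula = (C6H10O3)×2 = C12H20O6

C12H20O6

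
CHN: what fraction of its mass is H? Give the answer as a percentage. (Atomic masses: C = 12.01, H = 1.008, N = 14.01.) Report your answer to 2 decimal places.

3.73%

Molar mass = 1(12.01) + 1(1.008) + 1(14.01) = 27.028 g/mol
Mass of H per mole = 1 × 1.008 = 1.008 g
% H = 1.008 / 27.028 × 100 = 3.73%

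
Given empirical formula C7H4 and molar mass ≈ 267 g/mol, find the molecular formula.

Empirical-formula mass = 88.10 g/mol
n = 267 / 88.10 = 3.03 ≈ 3
Molecular formula = (C7H4)3 = C21H12

C21H12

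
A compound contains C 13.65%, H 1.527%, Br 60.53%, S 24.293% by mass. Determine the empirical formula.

C3H4Br2S2

Assume 100 g: 13.65 g C, 1.527 g H, 60.53 g Br, 24.293 g S.
n(C) = 13.65/12.01 = 1.137, n(H) = 1.527/1.008 = 1.515, n(Br) = 60.53/79.90 = 0.7576, n(S) = 24.293/32.07 = 0.7575
Smallest is S at 0.7575 mol; normalising gives C 1.500, H 2.000, Br 1.000, S 1.000
Scaling by 2: C 3.00, H 4.00, Br 2.00, S 2.00 → C3H4Br2S2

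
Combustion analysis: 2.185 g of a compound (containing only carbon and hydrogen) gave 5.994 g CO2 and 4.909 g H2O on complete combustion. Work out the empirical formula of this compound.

mol C = 5.994 / 44.01 = 0.1362; mass C = 0.1362 × 12.01 = 1.636 g
mol H = 2 × (4.909 / 18.02) = 0.5448; mass H = 0.5448 × 1.008 = 0.5492 g
Divide by the smallest (0.1362 mol C): C 1.000, H 4.000
≈ 1:4 → CH4

CH4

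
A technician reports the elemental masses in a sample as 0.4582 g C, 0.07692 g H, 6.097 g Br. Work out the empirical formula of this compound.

CH2Br2

Moles — C: 0.4582 / 12.01 = 0.03815 mol; H: 0.07692 / 1.008 = 0.07631 mol; Br: 6.097 / 79.90 = 0.07631 mol
Ratios (÷ 0.03815): C 1.000, H 2.000, Br 2.000
≈ 1:2:2 → CH2Br2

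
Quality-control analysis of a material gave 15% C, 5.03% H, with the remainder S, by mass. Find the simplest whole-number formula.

CH4S2

Assume 100 g: 15 g C, 5.03 g H, 79.97 g S.
n(C) = 15/12.01 = 1.249, n(H) = 5.03/1.008 = 4.99, n(S) = 79.97/32.07 = 2.494
Ratios (÷ 1.249): C 1.000, H 3.995, S 1.997
→ CH4S2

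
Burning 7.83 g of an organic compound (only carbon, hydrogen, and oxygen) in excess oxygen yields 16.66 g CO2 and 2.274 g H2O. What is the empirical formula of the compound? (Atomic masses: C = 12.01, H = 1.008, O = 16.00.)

C6H4O3

mol C = 16.66 / 44.01 = 0.3786; mass C = 0.3786 × 12.01 = 4.546 g
mol H = 2 × (2.274 / 18.02) = 0.2524; mass H = 0.2524 × 1.008 = 0.2544 g
mass O = 7.83 − (4.801) = 3.029 g → mol O = 0.1893
Smallest is O at 0.1893 mol; normalising gives C 1.999, H 1.333, O 1.000
Multiply by 3: C 6.00, H 4.00, O 3.00 → C6H4O3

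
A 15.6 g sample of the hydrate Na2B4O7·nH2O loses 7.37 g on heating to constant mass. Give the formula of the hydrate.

Na2B4O7·10H2O

Mass of anhydrous Na2B4O7 = 15.6 − 7.37 = 8.23 g
mol H2O = 7.37 / 18.02 = 0.409
Molar mass of Na2B4O7 = 201.22 g/mol → mol Na2B4O7 = 8.23 / 201.22 = 0.0409
n = 0.409 / 0.0409 = 10.00 ≈ 10 → Na2B4O7·10H2O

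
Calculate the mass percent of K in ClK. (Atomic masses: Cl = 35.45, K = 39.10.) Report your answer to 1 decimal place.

Molar mass = 1(35.45) + 1(39.10) = 74.550 g/mol
Mass of K per mole = 1 × 39.10 = 39.100 g
% K = 39.100 / 74.550 × 100 = 52.4%

52.4%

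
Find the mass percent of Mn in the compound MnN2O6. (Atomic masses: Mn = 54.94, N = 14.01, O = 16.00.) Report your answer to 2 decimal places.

Molar mass = 1(54.94) + 2(14.01) + 6(16.00) = 178.960 g/mol
Mass of Mn per mole = 1 × 54.94 = 54.940 g
% Mn = 54.940 / 178.960 × 100 = 30.70%

30.70%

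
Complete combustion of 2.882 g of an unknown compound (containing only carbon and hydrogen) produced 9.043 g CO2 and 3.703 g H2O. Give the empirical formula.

mol C = 9.043 / 44.01 = 0.2055; mass C = 0.2055 × 12.01 = 2.468 g
mol H = 2 × (3.703 / 18.02) = 0.4110; mass H = 0.4110 × 1.008 = 0.4143 g
Ratios (÷ 0.2055): C 1.000, H 2.000
→ CH2

CH2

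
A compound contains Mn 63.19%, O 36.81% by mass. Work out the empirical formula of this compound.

Assume 100 g: 63.19 g Mn, 36.81 g O.
n(Mn) = 63.19/54.94 = 1.15, n(O) = 36.81/16.00 = 2.301
Divide by the smallest (1.15 mol Mn): Mn 1.000, O 2.000
≈ 1:2 → MnO2

MnO2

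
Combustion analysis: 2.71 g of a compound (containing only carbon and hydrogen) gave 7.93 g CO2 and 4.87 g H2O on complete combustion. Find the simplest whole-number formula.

mol C = 7.93 / 44.01 = 0.1802; mass C = 0.1802 × 12.01 = 2.164 g
mol H = 2 × (4.87 / 18.02) = 0.5405; mass H = 0.5405 × 1.008 = 0.5448 g
Divide by the smallest (0.1802 mol C): C 1.000, H 3.000
Ratio ≈ 1:3, so the empirical formula is CH3

CH3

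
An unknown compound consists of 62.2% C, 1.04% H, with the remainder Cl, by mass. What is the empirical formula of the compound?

C5HCl

Assume 100 g: 62.2 g C, 1.04 g H, 36.76 g Cl.
Moles — C: 62.2 / 12.01 = 5.179 mol; H: 1.04 / 1.008 = 1.032 mol; Cl: 36.76 / 35.45 = 1.037 mol
Divide by the smallest (1.032 mol H): C 5.020, H 1.000, Cl 1.005
≈ 5:1:1 → C5HCl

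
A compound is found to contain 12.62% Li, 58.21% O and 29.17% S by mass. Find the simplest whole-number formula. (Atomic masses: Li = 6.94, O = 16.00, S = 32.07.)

Assume 100 g: 12.62 g Li, 58.21 g O, 29.17 g S.
Li: 12.62 g ÷ 6.94 g/mol = 1.818 mol
O: 58.21 g ÷ 16.00 g/mol = 3.638 mol
S: 29.17 g ÷ 32.07 g/mol = 0.9096 mol
Smallest is S at 0.9096 mol; normalising gives Li 1.999, O 4.000, S 1.000
Ratio ≈ 2:4:1, so the empirical formula is Li2O4S

Li2O4S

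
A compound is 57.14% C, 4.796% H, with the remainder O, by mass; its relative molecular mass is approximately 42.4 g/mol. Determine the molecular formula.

C2H2O

Assume 100 g: 57.14 g C, 4.796 g H, 38.064 g O.
C: 57.14 g ÷ 12.01 g/mol = 4.758 mol
H: 4.796 g ÷ 1.008 g/mol = 4.758 mol
O: 38.064 g ÷ 16.00 g/mol = 2.379 mol
Smallest is O at 2.379 mol; normalising gives C 2.000, H 2.000, O 1.000
→ C2H2O
Empirical-formula mass = 42.04 g/mol
n = 42.4 / 42.04 = 1.01 ≈ 1
Molecular formula = empirical formula = C2H2O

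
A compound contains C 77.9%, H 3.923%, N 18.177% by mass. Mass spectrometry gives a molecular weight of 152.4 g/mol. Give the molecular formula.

Assume 100 g: 77.9 g C, 3.923 g H, 18.177 g N.
C: 77.9 g ÷ 12.01 g/mol = 6.486 mol
H: 3.923 g ÷ 1.008 g/mol = 3.892 mol
N: 18.177 g ÷ 14.01 g/mol = 1.297 mol
Smallest is N at 1.297 mol; normalising gives C 4.999, H 3.000, N 1.000
→ C5H3N
Empirical-formula mass = 77.08 g/mol
n = 152.4 / 77.08 = 1.98 ≈ 2
Molecular formula = (C5H3N)×2 = C10H6N2

C10H6N2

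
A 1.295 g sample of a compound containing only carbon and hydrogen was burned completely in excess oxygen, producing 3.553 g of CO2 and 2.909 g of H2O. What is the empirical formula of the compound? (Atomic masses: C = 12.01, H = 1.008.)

CH4

mol C = 3.553 / 44.01 = 0.08073; mass C = 0.08073 × 12.01 = 0.9696 g
mol H = 2 × (2.909 / 18.02) = 0.3229; mass H = 0.3229 × 1.008 = 0.3254 g
Smallest is C at 0.08073 mol; normalising gives C 1.000, H 3.999
→ CH4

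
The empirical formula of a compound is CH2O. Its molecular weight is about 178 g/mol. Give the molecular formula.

Empirical-formula mass = 30.03 g/mol
n = 178 / 30.03 = 5.93 ≈ 6
Molecular formula = (CH2O)6 = C6H12O6

C6H12O6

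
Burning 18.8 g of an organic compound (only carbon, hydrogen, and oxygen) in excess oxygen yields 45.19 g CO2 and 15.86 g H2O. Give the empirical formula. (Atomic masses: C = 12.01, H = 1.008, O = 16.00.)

C7H12O2

mol C = 45.19 / 44.01 = 1.027; mass C = 1.027 × 12.01 = 12.33 g
mol H = 2 × (15.86 / 18.02) = 1.760; mass H = 1.760 × 1.008 = 1.774 g
mass O = 18.8 − (14.11) = 4.694 g → mol O = 0.2934
Ratios (÷ 0.2934): C 3.500, H 6.001, O 1.000
Scaling by 2: C 7.00, H 12.00, O 2.00 → C7H12O2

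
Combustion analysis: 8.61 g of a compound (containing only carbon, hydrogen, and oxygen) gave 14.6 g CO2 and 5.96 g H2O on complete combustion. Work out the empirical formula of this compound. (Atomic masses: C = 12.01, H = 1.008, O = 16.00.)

mol C = 14.6 / 44.01 = 0.3317; mass C = 0.3317 × 12.01 = 3.984 g
mol H = 2 × (5.96 / 18.02) = 0.6615; mass H = 0.6615 × 1.008 = 0.6668 g
mass O = 8.61 − (4.651) = 3.959 g → mol O = 0.2474
Smallest is O at 0.2474 mol; normalising gives C 1.341, H 2.673, O 1.000
Scaling by 3: C 4.02, H 8.02, O 3.00 → C4H8O3

C4H8O3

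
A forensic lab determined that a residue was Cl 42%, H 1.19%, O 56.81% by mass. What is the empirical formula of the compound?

Assume 100 g: 42 g Cl, 1.19 g H, 56.81 g O.
Cl: 42 g ÷ 35.45 g/mol = 1.185 mol
H: 1.19 g ÷ 1.008 g/mol = 1.181 mol
O: 56.81 g ÷ 16.00 g/mol = 3.551 mol
Divide by the smallest (1.181 mol H): Cl 1.004, H 1.000, O 3.008
≈ 1:1:3 → ClHO3

ClHO3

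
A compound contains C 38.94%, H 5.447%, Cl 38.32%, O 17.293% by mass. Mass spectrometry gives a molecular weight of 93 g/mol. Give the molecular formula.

C3H5ClO

Assume 100 g: 38.94 g C, 5.447 g H, 38.32 g Cl, 17.293 g O.
C: 38.94 g ÷ 12.01 g/mol = 3.242 mol
H: 5.447 g ÷ 1.008 g/mol = 5.404 mol
Cl: 38.32 g ÷ 35.45 g/mol = 1.081 mol
O: 17.293 g ÷ 16.00 g/mol = 1.081 mol
Smallest is O at 1.081 mol; normalising gives C 3.000, H 5.000, Cl 1.000, O 1.000
≈ 3:5:1:1 → C3H5ClO
Empirical-formula mass = 92.52 g/mol
n = 93 / 92.52 = 1.01 ≈ 1
Molecular formula = empirical formula = C3H5ClO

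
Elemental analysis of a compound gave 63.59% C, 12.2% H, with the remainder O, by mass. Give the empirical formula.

C7H16O2

Assume 100 g: 63.59 g C, 12.2 g H, 24.21 g O.
Moles — C: 63.59 / 12.01 = 5.295 mol; H: 12.2 / 1.008 = 12.1 mol; O: 24.21 / 16.00 = 1.513 mol
Divide by the smallest (1.513 mol O): C 3.499, H 7.999, O 1.000
Multiply by 2: C 7.00, H 16.00, O 2.00 → C7H16O2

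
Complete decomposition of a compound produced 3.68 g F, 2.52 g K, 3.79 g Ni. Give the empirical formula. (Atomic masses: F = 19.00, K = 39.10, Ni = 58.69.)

n(F) = 3.68/19.00 = 0.1937, n(K) = 2.52/39.10 = 0.06445, n(Ni) = 3.79/58.69 = 0.06458
Ratios (÷ 0.06445): F 3.005, K 1.000, Ni 1.002
Ratio ≈ 3:1:1, so the empirical formula is F3KNi

F3KNi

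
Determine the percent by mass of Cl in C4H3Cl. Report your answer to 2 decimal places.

Molar mass = 4(12.01) + 3(1.008) + 1(35.45) = 86.514 g/mol
Mass of Cl per mole = 1 × 35.45 = 35.450 g
% Cl = 35.450 / 86.514 × 100 = 40.98%

40.98%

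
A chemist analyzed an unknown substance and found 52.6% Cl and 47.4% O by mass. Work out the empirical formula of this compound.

Assume 100 g: 52.6 g Cl, 47.4 g O.
Moles — Cl: 52.6 / 35.45 = 1.484 mol; O: 47.4 / 16.00 = 2.962 mol
Divide by the smallest (1.484 mol Cl): Cl 1.000, O 1.997
≈ 1:2 → ClO2

ClO2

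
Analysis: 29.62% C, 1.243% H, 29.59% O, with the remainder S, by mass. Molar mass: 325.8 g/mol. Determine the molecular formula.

Assume 100 g: 29.62 g C, 1.243 g H, 29.59 g O, 39.547 g S.
C: 29.62 g ÷ 12.01 g/mol = 2.466 mol
H: 1.243 g ÷ 1.008 g/mol = 1.233 mol
O: 29.59 g ÷ 16.00 g/mol = 1.849 mol
S: 39.547 g ÷ 32.07 g/mol = 1.233 mol
Divide by the smallest (1.233 mol H): C 2.000, H 1.000, O 1.500, S 1.000
Multiply by 2: C 4.00, H 2.00, O 3.00, S 2.00 → C4H2O3S2
Empirical-formula mass = 162.20 g/mol
n = 325.8 / 162.20 = 2.01 ≈ 2
Molecular formula = (C4H2O3S2)×2 = C8H4O6S4

C8H4O6S4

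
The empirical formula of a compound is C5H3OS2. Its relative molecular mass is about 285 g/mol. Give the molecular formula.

C10H6O2S4

Empirical-formula mass = 143.21 g/mol
n = 285 / 143.21 = 1.99 ≈ 2
Molecular formula = (C5H3OS2)2 = C10H6O2S4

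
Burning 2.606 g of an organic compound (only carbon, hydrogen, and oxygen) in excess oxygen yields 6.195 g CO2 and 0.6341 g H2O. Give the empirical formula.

C8H4O3

mol C = 6.195 / 44.01 = 0.1408; mass C = 0.1408 × 12.01 = 1.691 g
mol H = 2 × (0.6341 / 18.02) = 0.07038; mass H = 0.07038 × 1.008 = 0.07094 g
mass O = 2.606 − (1.762) = 0.8445 g → mol O = 0.05278
Smallest is O at 0.05278 mol; normalising gives C 2.667, H 1.333, O 1.000
Scaling by 3: C 8.00, H 4.00, O 3.00 → C8H4O3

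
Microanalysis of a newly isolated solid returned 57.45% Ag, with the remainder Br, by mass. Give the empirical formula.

AgBr

Assume 100 g: 57.45 g Ag, 42.55 g Br.
Moles — Ag: 57.45 / 107.87 = 0.5326 mol; Br: 42.55 / 79.90 = 0.5325 mol
Smallest is Br at 0.5325 mol; normalising gives Ag 1.000, Br 1.000
Ratio ≈ 1:1, so the empirical formula is AgBr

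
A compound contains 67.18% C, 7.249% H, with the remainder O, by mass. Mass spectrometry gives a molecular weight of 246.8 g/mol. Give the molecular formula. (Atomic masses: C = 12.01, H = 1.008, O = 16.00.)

Assume 100 g: 67.18 g C, 7.249 g H, 25.571 g O.
Moles — C: 67.18 / 12.01 = 5.594 mol; H: 7.249 / 1.008 = 7.191 mol; O: 25.571 / 16.00 = 1.598 mol
Divide by the smallest (1.598 mol O): C 3.500, H 4.500, O 1.000
Scaling by 2: C 7.00, H 9.00, O 2.00 → C7H9O2
Empirical-formula mass = 125.14 g/mol
n = 246.8 / 125.14 = 1.97 ≈ 2
Molecular formula = (C7H9O2)×2 = C14H18O4

C14H18O4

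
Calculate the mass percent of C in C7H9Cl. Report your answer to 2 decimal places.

65.38%

Molar mass = 7(12.01) + 9(1.008) + 1(35.45) = 128.592 g/mol
Mass of C per mole = 7 × 12.01 = 84.070 g
% C = 84.070 / 128.592 × 100 = 65.38%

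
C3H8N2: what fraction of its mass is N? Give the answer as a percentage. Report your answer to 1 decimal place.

38.9%

Molar mass = 3(12.01) + 8(1.008) + 2(14.01) = 72.114 g/mol
Mass of N per mole = 2 × 14.01 = 28.020 g
% N = 28.020 / 72.114 × 100 = 38.9%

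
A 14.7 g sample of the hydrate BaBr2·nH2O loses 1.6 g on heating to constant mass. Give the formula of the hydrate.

Mass of anhydrous BaBr2 = 14.7 − 1.6 = 13.1 g
mol H2O = 1.6 / 18.02 = 0.08879
Molar mass of BaBr2 = 297.13 g/mol → mol BaBr2 = 13.1 / 297.13 = 0.04409
n = 0.08879 / 0.04409 = 2.01 ≈ 2 → BaBr2·2H2O

BaBr2·2H2O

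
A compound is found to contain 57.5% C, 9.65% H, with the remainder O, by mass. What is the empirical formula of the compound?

C7H14O3

Assume 100 g: 57.5 g C, 9.65 g H, 32.85 g O.
Moles — C: 57.5 / 12.01 = 4.788 mol; H: 9.65 / 1.008 = 9.573 mol; O: 32.85 / 16.00 = 2.053 mol
Ratios (÷ 2.053): C 2.332, H 4.663, O 1.000
Multiply by 3: C 7.00, H 13.99, O 3.00 → C7H14O3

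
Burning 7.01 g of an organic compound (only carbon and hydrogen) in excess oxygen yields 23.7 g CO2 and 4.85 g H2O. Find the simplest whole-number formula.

CH

mol C = 23.7 / 44.01 = 0.5385; mass C = 0.5385 × 12.01 = 6.468 g
mol H = 2 × (4.85 / 18.02) = 0.5383; mass H = 0.5383 × 1.008 = 0.5426 g
Smallest is H at 0.5383 mol; normalising gives C 1.000, H 1.000
→ CH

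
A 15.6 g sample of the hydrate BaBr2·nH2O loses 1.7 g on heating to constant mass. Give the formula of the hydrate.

Mass of anhydrous BaBr2 = 15.6 − 1.7 = 13.9 g
mol H2O = 1.7 / 18.02 = 0.09434
Molar mass of BaBr2 = 297.13 g/mol → mol BaBr2 = 13.9 / 297.13 = 0.04678
n = 0.09434 / 0.04678 = 2.02 ≈ 2 → BaBr2·2H2O

BaBr2·2H2O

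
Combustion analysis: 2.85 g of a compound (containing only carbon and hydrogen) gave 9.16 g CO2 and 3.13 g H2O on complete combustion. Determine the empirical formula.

mol C = 9.16 / 44.01 = 0.2081; mass C = 0.2081 × 12.01 = 2.500 g
mol H = 2 × (3.13 / 18.02) = 0.3474; mass H = 0.3474 × 1.008 = 0.3502 g
Divide by the smallest (0.2081 mol C): C 1.000, H 1.669
Multiply by 3: C 3.00, H 5.01 → C3H5

C3H5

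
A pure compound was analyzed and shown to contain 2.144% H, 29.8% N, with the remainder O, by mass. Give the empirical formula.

Assume 100 g: 2.144 g H, 29.8 g N, 68.056 g O.
Moles — H: 2.144 / 1.008 = 2.127 mol; N: 29.8 / 14.01 = 2.127 mol; O: 68.056 / 16.00 = 4.253 mol
Smallest is H at 2.127 mol; normalising gives H 1.000, N 1.000, O 2.000
≈ 1:1:2 → HNO2

HNO2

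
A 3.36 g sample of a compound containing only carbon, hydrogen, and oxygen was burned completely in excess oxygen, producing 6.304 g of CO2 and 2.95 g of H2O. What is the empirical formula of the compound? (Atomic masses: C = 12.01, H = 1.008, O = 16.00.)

mol C = 6.304 / 44.01 = 0.1432; mass C = 0.1432 × 12.01 = 1.720 g
mol H = 2 × (2.95 / 18.02) = 0.3274; mass H = 0.3274 × 1.008 = 0.3300 g
mass O = 3.36 − (2.050) = 1.310 g → mol O = 0.08185
Divide by the smallest (0.08185 mol O): C 1.750, H 4.000, O 1.000
×4: C 7.00, H 16.00, O 4.00 → C7H16O4

C7H16O4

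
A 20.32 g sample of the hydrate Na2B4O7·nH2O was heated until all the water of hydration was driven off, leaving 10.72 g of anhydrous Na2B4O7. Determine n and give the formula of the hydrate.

Mass of water lost = 20.32 − 10.72 = 9.6 g → 9.6 / 18.02 = 0.5327 mol H2O
Molar mass of Na2B4O7 = 201.22 g/mol → mol Na2B4O7 = 10.72 / 201.22 = 0.05328
n = 0.5327 / 0.05328 = 10.00 ≈ 10 → Na2B4O7·10H2O

Na2B4O7·10H2O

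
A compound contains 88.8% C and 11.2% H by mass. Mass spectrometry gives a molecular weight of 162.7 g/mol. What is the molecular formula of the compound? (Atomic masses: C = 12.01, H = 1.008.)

Assume 100 g: 88.8 g C, 11.2 g H.
C: 88.8 g ÷ 12.01 g/mol = 7.394 mol
H: 11.2 g ÷ 1.008 g/mol = 11.11 mol
Ratios (÷ 7.394): C 1.000, H 1.503
Multiply by 2: C 2.00, H 3.01 → C2H3
Empirical-formula mass = 27.04 g/mol
n = 162.7 / 27.04 = 6.02 ≈ 6
Molecular formula = (C2H3)×6 = C12H18

C12H18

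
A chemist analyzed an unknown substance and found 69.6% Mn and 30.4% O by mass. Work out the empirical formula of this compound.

Mn2O3

Assume 100 g: 69.6 g Mn, 30.4 g O.
Moles — Mn: 69.6 / 54.94 = 1.267 mol; O: 30.4 / 16.00 = 1.9 mol
Ratios (÷ 1.267): Mn 1.000, O 1.500
Multiply by 2: Mn 2.00, O 3.00 → Mn2O3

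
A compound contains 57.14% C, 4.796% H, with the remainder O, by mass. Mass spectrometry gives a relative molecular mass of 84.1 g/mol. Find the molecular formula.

C4H4O2

Assume 100 g: 57.14 g C, 4.796 g H, 38.064 g O.
n(C) = 57.14/12.01 = 4.758, n(H) = 4.796/1.008 = 4.758, n(O) = 38.064/16.00 = 2.379
Ratios (÷ 2.379): C 2.000, H 2.000, O 1.000
Ratio ≈ 2:2:1, so the empirical formula is C2H2O
Empirical-formula mass = 42.04 g/mol
n = 84.1 / 42.04 = 2.00 ≈ 2
Molecular formula = (C2H2O)×2 = C4H4O2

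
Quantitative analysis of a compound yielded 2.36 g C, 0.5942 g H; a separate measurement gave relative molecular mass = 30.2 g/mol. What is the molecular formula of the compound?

n(C) = 2.36/12.01 = 0.1965, n(H) = 0.5942/1.008 = 0.5895
Smallest is C at 0.1965 mol; normalising gives C 1.000, H 3.000
Ratio ≈ 1:3, so the empirical formula is CH3
Empirical-formula mass = 15.03 g/mol
n = 30.2 / 15.03 = 2.01 ≈ 2
Molecular formula = (CH3)×2 = C2H6

C2H6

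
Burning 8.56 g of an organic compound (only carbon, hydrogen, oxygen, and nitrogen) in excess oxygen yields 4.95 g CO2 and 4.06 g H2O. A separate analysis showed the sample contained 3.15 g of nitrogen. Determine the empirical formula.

CH4N2O2

mol C = 4.95 / 44.01 = 0.1125; mass C = 0.1125 × 12.01 = 1.351 g
mol H = 2 × (4.06 / 18.02) = 0.4506; mass H = 0.4506 × 1.008 = 0.4542 g
mol N = 3.15 / 14.01 = 0.2248
mass O = 8.56 − (4.955) = 3.605 g → mol O = 0.2253
Ratios (÷ 0.1125): C 1.000, H 4.006, N 1.999, O 2.003
Ratio ≈ 1:4:2:2, so the empirical formula is CH4N2O2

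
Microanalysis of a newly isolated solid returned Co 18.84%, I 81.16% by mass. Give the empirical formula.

CoI2

Assume 100 g: 18.84 g Co, 81.16 g I.
Co: 18.84 g ÷ 58.93 g/mol = 0.3197 mol
I: 81.16 g ÷ 126.90 g/mol = 0.6396 mol
Divide by the smallest (0.3197 mol Co): Co 1.000, I 2.000
≈ 1:2 → CoI2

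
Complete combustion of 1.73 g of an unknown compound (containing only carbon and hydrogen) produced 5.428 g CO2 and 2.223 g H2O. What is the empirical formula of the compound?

mol C = 5.428 / 44.01 = 0.1233; mass C = 0.1233 × 12.01 = 1.481 g
mol H = 2 × (2.223 / 18.02) = 0.2467; mass H = 0.2467 × 1.008 = 0.2487 g
Smallest is C at 0.1233 mol; normalising gives C 1.000, H 2.000
≈ 1:2 → CH2

CH2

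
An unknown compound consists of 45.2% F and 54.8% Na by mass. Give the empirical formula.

FNa

Assume 100 g: 45.2 g F, 54.8 g Na.
Moles — F: 45.2 / 19.00 = 2.379 mol; Na: 54.8 / 22.99 = 2.384 mol
Smallest is F at 2.379 mol; normalising gives F 1.000, Na 1.002
Ratio ≈ 1:1, so the empirical formula is FNa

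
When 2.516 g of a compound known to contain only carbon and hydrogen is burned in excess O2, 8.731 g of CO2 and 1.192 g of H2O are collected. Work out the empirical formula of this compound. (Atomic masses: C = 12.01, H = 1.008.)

C3H2

mol C = 8.731 / 44.01 = 0.1984; mass C = 0.1984 × 12.01 = 2.383 g
mol H = 2 × (1.192 / 18.02) = 0.1323; mass H = 0.1323 × 1.008 = 0.1334 g
Divide by the smallest (0.1323 mol H): C 1.500, H 1.000
Scaling by 2: C 3.00, H 2.00 → C3H2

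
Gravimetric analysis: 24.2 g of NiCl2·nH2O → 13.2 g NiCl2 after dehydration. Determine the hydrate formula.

Mass of water lost = 24.2 − 13.2 = 11 g → 11 / 18.02 = 0.6104 mol H2O
Molar mass of NiCl2 = 129.59 g/mol → mol NiCl2 = 13.2 / 129.59 = 0.1019
n = 0.6104 / 0.1019 = 5.99 ≈ 6 → NiCl2·6H2O

NiCl2·6H2O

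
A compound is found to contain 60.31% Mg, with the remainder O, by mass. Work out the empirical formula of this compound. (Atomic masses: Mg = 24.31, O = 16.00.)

MgO

Assume 100 g: 60.31 g Mg, 39.69 g O.
Moles — Mg: 60.31 / 24.31 = 2.481 mol; O: 39.69 / 16.00 = 2.481 mol
Smallest is O at 2.481 mol; normalising gives Mg 1.000, O 1.000
→ MgO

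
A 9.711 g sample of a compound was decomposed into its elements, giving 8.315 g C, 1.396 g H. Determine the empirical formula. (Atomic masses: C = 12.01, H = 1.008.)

CH2

n(C) = 8.315/12.01 = 0.6923, n(H) = 1.396/1.008 = 1.385
Ratios (÷ 0.6923): C 1.000, H 2.000
Ratio ≈ 1:2, so the empirical formula is CH2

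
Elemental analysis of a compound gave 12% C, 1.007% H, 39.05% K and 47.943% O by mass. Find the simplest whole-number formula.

CHKO3

Assume 100 g: 12 g C, 1.007 g H, 39.05 g K, 47.943 g O.
C: 12 g ÷ 12.01 g/mol = 0.9992 mol
H: 1.007 g ÷ 1.008 g/mol = 0.999 mol
K: 39.05 g ÷ 39.10 g/mol = 0.9987 mol
O: 47.943 g ÷ 16.00 g/mol = 2.996 mol
Divide by the smallest (0.9987 mol K): C 1.000, H 1.000, K 1.000, O 3.000
≈ 1:1:1:3 → CHKO3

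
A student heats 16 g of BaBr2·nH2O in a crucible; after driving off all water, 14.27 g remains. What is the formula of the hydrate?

Mass of water lost = 16 − 14.27 = 1.73 g → 1.73 / 18.02 = 0.096 mol H2O
Molar mass of BaBr2 = 297.13 g/mol → mol BaBr2 = 14.27 / 297.13 = 0.04803
n = 0.096 / 0.04803 = 2.00 ≈ 2 → BaBr2·2H2O

BaBr2·2H2O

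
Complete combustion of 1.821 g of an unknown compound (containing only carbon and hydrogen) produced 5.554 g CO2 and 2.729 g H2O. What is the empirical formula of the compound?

C5H12

mol C = 5.554 / 44.01 = 0.1262; mass C = 0.1262 × 12.01 = 1.516 g
mol H = 2 × (2.729 / 18.02) = 0.3029; mass H = 0.3029 × 1.008 = 0.3053 g
Smallest is C at 0.1262 mol; normalising gives C 1.000, H 2.400
×5: C 5.00, H 12.00 → C5H12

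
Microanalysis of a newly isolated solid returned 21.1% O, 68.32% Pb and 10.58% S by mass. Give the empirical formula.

Assume 100 g: 21.1 g O, 68.32 g Pb, 10.58 g S.
Moles — O: 21.1 / 16.00 = 1.319 mol; Pb: 68.32 / 207.2 = 0.3297 mol; S: 10.58 / 32.07 = 0.3299 mol
Divide by the smallest (0.3297 mol Pb): O 3.999, Pb 1.000, S 1.001
→ O4PbS

O4PbS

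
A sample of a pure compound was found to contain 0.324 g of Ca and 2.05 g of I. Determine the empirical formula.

CaI2

n(Ca) = 0.324/40.08 = 0.008084, n(I) = 2.05/126.90 = 0.01615
Divide by the smallest (0.008084 mol Ca): Ca 1.000, I 1.998
Ratio ≈ 1:2, so the empirical formula is CaI2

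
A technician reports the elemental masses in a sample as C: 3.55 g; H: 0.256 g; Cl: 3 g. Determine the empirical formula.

C7H6Cl2

C: 3.55 g ÷ 12.01 g/mol = 0.2956 mol
H: 0.256 g ÷ 1.008 g/mol = 0.254 mol
Cl: 3 g ÷ 35.45 g/mol = 0.08463 mol
Smallest is Cl at 0.08463 mol; normalising gives C 3.493, H 3.001, Cl 1.000
Multiply by 2: C 6.99, H 6.00, Cl 2.00 → C7H6Cl2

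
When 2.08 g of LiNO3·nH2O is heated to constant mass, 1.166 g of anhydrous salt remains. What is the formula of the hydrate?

LiNO3·3H2O

Mass of water lost = 2.08 − 1.166 = 0.914 g → 0.914 / 18.02 = 0.05072 mol H2O
Molar mass of LiNO3 = 68.95 g/mol → mol LiNO3 = 1.166 / 68.95 = 0.01691
n = 0.05072 / 0.01691 = 3.00 ≈ 3 → LiNO3·3H2O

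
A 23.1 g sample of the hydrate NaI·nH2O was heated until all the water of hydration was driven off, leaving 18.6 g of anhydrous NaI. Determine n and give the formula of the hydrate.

Mass of water lost = 23.1 − 18.6 = 4.5 g → 4.5 / 18.02 = 0.2497 mol H2O
Molar mass of NaI = 149.89 g/mol → mol NaI = 18.6 / 149.89 = 0.1241
n = 0.2497 / 0.1241 = 2.01 ≈ 2 → NaI·2H2O

NaI·2H2O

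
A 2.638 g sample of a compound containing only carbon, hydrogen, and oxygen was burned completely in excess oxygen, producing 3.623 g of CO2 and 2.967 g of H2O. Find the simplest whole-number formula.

CH4O

mol C = 3.623 / 44.01 = 0.08232; mass C = 0.08232 × 12.01 = 0.9887 g
mol H = 2 × (2.967 / 18.02) = 0.3293; mass H = 0.3293 × 1.008 = 0.3319 g
mass O = 2.638 − (1.321) = 1.317 g → mol O = 0.08234
Ratios (÷ 0.08232): C 1.000, H 4.000, O 1.000
Ratio ≈ 1:4:1, so the empirical formula is CH4O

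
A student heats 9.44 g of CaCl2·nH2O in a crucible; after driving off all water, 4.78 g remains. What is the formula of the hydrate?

Mass of water lost = 9.44 − 4.78 = 4.66 g → 4.66 / 18.02 = 0.2586 mol H2O
Molar mass of CaCl2 = 110.98 g/mol → mol CaCl2 = 4.78 / 110.98 = 0.04307
n = 0.2586 / 0.04307 = 6.00 ≈ 6 → CaCl2·6H2O

CaCl2·6H2O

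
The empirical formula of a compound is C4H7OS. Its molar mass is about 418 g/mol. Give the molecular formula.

Empirical-formula mass = 103.17 g/mol
n = 418 / 103.17 = 4.05 ≈ 4
Molecular formula = (C4H7OS)4 = C16H28O4S4

C16H28O4S4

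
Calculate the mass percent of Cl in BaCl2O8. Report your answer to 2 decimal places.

21.09%

Molar mass = 1(137.33) + 2(35.45) + 8(16.00) = 336.230 g/mol
Mass of Cl per mole = 2 × 35.45 = 70.900 g
% Cl = 70.900 / 336.230 × 100 = 21.09%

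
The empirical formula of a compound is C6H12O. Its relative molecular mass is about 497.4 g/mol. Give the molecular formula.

C30H60O5

Empirical-formula mass = 100.16 g/mol
n = 497.4 / 100.16 = 4.97 ≈ 5
Molecular formula = (C6H12O)5 = C30H60O5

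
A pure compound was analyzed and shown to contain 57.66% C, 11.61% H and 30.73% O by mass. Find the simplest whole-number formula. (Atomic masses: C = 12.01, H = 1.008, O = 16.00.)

Assume 100 g: 57.66 g C, 11.61 g H, 30.73 g O.
Moles — C: 57.66 / 12.01 = 4.801 mol; H: 11.61 / 1.008 = 11.52 mol; O: 30.73 / 16.00 = 1.921 mol
Divide by the smallest (1.921 mol O): C 2.500, H 5.997, O 1.000
Scaling by 2: C 5.00, H 11.99, O 2.00 → C5H12O2

C5H12O2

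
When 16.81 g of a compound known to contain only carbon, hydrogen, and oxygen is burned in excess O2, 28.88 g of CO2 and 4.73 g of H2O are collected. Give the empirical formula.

mol C = 28.88 / 44.01 = 0.6562; mass C = 0.6562 × 12.01 = 7.881 g
mol H = 2 × (4.73 / 18.02) = 0.5250; mass H = 0.5250 × 1.008 = 0.5292 g
mass O = 16.81 − (8.410) = 8.400 g → mol O = 0.5250
Smallest is H at 0.525 mol; normalising gives C 1.250, H 1.000, O 1.000
×4: C 5.00, H 4.00, O 4.00 → C5H4O4

C5H4O4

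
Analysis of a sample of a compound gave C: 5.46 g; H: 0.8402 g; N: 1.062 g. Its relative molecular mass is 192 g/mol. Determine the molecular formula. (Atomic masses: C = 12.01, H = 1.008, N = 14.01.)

C: 5.46 g ÷ 12.01 g/mol = 0.4546 mol
H: 0.8402 g ÷ 1.008 g/mol = 0.8335 mol
N: 1.062 g ÷ 14.01 g/mol = 0.0758 mol
Divide by the smallest (0.0758 mol N): C 5.997, H 10.996, N 1.000
→ C6H11N
Empirical-formula mass = 97.16 g/mol
n = 192 / 97.16 = 1.98 ≈ 2
Molecular formula = (C6H11N)×2 = C12H22N2

C12H22N2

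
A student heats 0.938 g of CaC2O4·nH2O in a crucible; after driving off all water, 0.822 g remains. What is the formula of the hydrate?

CaC2O4·H2O

Mass of water lost = 0.938 − 0.822 = 0.116 g → 0.116 / 18.02 = 0.006437 mol H2O
Molar mass of CaC2O4 = 128.10 g/mol → mol CaC2O4 = 0.822 / 128.10 = 0.006417
n = 0.006437 / 0.006417 = 1.00 ≈ 1 → CaC2O4·H2O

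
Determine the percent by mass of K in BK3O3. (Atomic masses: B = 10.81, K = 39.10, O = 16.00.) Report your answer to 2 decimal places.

66.61%

Molar mass = 1(10.81) + 3(39.10) + 3(16.00) = 176.110 g/mol
Mass of K per mole = 3 × 39.10 = 117.300 g
% K = 117.300 / 176.110 × 100 = 66.61%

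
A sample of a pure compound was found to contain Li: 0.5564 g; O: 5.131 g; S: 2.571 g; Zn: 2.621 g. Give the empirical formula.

Li: 0.5564 g ÷ 6.94 g/mol = 0.08017 mol
O: 5.131 g ÷ 16.00 g/mol = 0.3207 mol
S: 2.571 g ÷ 32.07 g/mol = 0.08017 mol
Zn: 2.621 g ÷ 65.38 g/mol = 0.04009 mol
Divide by the smallest (0.04009 mol Zn): Li 2.000, O 7.999, S 2.000, Zn 1.000
Ratio ≈ 2:8:2:1, so the empirical formula is Li2O8S2Zn

Li2O8S2Zn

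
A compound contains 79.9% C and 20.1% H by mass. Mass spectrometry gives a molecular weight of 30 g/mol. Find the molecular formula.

C2H6

Assume 100 g: 79.9 g C, 20.1 g H.
n(C) = 79.9/12.01 = 6.653, n(H) = 20.1/1.008 = 19.94
Ratios (÷ 6.653): C 1.000, H 2.997
≈ 1:3 → CH3
Empirical-formula mass = 15.03 g/mol
n = 30 / 15.03 = 2.00 ≈ 2
Molecular formula = (CH3)×2 = C2H6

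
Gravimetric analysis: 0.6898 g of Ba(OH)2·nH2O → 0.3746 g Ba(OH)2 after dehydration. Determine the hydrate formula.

Ba(OH)2·8H2O

Mass of water lost = 0.6898 − 0.3746 = 0.3152 g → 0.3152 / 18.02 = 0.01749 mol H2O
Molar mass of Ba(OH)2 = 171.35 g/mol → mol Ba(OH)2 = 0.3746 / 171.35 = 0.002186
n = 0.01749 / 0.002186 = 8.00 ≈ 8 → Ba(OH)2·8H2O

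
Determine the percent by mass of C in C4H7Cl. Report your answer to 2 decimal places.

Molar mass = 4(12.01) + 7(1.008) + 1(35.45) = 90.546 g/mol
Mass of C per mole = 4 × 12.01 = 48.040 g
% C = 48.040 / 90.546 × 100 = 53.06%

53.06%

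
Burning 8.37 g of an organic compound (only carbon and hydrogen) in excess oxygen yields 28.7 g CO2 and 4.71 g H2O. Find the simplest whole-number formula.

C5H4

mol C = 28.7 / 44.01 = 0.6521; mass C = 0.6521 × 12.01 = 7.832 g
mol H = 2 × (4.71 / 18.02) = 0.5228; mass H = 0.5228 × 1.008 = 0.5269 g
Ratios (÷ 0.5228): C 1.247, H 1.000
×4: C 4.99, H 4.00 → C5H4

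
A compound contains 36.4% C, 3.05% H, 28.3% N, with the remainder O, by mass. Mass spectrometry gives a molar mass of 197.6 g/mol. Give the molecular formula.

C6H6N4O4

Assume 100 g: 36.4 g C, 3.05 g H, 28.3 g N, 32.25 g O.
C: 36.4 g ÷ 12.01 g/mol = 3.031 mol
H: 3.05 g ÷ 1.008 g/mol = 3.026 mol
N: 28.3 g ÷ 14.01 g/mol = 2.02 mol
O: 32.25 g ÷ 16.00 g/mol = 2.016 mol
Smallest is O at 2.016 mol; normalising gives C 1.504, H 1.501, N 1.002, O 1.000
Multiply by 2: C 3.01, H 3.00, N 2.00, O 2.00 → C3H3N2O2
Empirical-formula mass = 99.07 g/mol
n = 197.6 / 99.07 = 1.99 ≈ 2
Molecular formula = (C3H3N2O2)×2 = C6H6N4O4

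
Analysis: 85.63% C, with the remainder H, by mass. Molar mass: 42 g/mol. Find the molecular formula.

Assume 100 g: 85.63 g C, 14.37 g H.
C: 85.63 g ÷ 12.01 g/mol = 7.13 mol
H: 14.37 g ÷ 1.008 g/mol = 14.26 mol
Smallest is C at 7.13 mol; normalising gives C 1.000, H 1.999
≈ 1:2 → CH2
Empirical-formula mass = 14.03 g/mol
n = 42 / 14.03 = 2.99 ≈ 3
Molecular formula = (CH2)×3 = C3H6

C3H6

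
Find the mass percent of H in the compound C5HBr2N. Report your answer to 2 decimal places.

0.43%

Molar mass = 5(12.01) + 1(1.008) + 2(79.90) + 1(14.01) = 234.868 g/mol
Mass of H per mole = 1 × 1.008 = 1.008 g
% H = 1.008 / 234.868 × 100 = 0.43%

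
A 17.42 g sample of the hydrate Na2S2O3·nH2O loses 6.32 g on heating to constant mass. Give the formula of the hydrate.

Na2S2O3·5H2O

Mass of anhydrous Na2S2O3 = 17.42 − 6.32 = 11.1 g
mol H2O = 6.32 / 18.02 = 0.3507
Molar mass of Na2S2O3 = 158.12 g/mol → mol Na2S2O3 = 11.1 / 158.12 = 0.0702
n = 0.3507 / 0.0702 = 5.00 ≈ 5 → Na2S2O3·5H2O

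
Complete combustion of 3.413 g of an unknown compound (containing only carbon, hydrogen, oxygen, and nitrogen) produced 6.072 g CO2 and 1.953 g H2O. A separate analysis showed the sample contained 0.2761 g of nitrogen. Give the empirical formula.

C7H11NO4

mol C = 6.072 / 44.01 = 0.1380; mass C = 0.1380 × 12.01 = 1.657 g
mol H = 2 × (1.953 / 18.02) = 0.2168; mass H = 0.2168 × 1.008 = 0.2185 g
mol N = 0.2761 / 14.01 = 0.01971
mass O = 3.413 − (2.152) = 1.261 g → mol O = 0.07884
Divide by the smallest (0.01971 mol N): C 7.001, H 10.999, N 1.000, O 4.000
≈ 7:11:1:4 → C7H11NO4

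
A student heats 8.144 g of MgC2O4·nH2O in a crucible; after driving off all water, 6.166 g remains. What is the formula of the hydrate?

Mass of water lost = 8.144 − 6.166 = 1.978 g → 1.978 / 18.02 = 0.1098 mol H2O
Molar mass of MgC2O4 = 112.33 g/mol → mol MgC2O4 = 6.166 / 112.33 = 0.05489
n = 0.1098 / 0.05489 = 2.00 ≈ 2 → MgC2O4·2H2O

MgC2O4·2H2O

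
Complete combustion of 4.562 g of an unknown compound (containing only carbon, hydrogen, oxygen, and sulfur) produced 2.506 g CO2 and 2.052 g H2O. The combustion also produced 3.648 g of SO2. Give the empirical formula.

mol C = 2.506 / 44.01 = 0.05694; mass C = 0.05694 × 12.01 = 0.6839 g
mol H = 2 × (2.052 / 18.02) = 0.2277; mass H = 0.2277 × 1.008 = 0.2296 g
mol S = 3.648 / 64.07 = 0.05694; mass S = 1.826 g
mass O = 4.562 − (2.739) = 1.823 g → mol O = 0.1139
Ratios (÷ 0.05694): C 1.000, H 4.000, O 2.001, S 1.000
≈ 1:4:2:1 → CH4O2S

CH4O2S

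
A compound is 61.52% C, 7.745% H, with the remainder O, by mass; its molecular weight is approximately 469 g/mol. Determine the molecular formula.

Assume 100 g: 61.52 g C, 7.745 g H, 30.735 g O.
n(C) = 61.52/12.01 = 5.122, n(H) = 7.745/1.008 = 7.684, n(O) = 30.735/16.00 = 1.921
Divide by the smallest (1.921 mol O): C 2.667, H 4.000, O 1.000
Scaling by 3: C 8.00, H 12.00, O 3.00 → C8H12O3
Empirical-formula mass = 156.18 g/mol
n = 469 / 156.18 = 3.00 ≈ 3
Molecular formula = (C8H12O3)×3 = C24H36O9

C24H36O9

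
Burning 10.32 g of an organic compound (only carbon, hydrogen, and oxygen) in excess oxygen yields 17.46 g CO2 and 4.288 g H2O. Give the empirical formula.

mol C = 17.46 / 44.01 = 0.3967; mass C = 0.3967 × 12.01 = 4.765 g
mol H = 2 × (4.288 / 18.02) = 0.4759; mass H = 0.4759 × 1.008 = 0.4797 g
mass O = 10.32 − (5.244) = 5.076 g → mol O = 0.3172
Divide by the smallest (0.3172 mol O): C 1.251, H 1.500, O 1.000
Multiply by 4: C 5.00, H 6.00, O 4.00 → C5H6O4

C5H6O4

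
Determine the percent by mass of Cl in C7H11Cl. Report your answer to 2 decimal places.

27.14%

Molar mass = 7(12.01) + 11(1.008) + 1(35.45) = 130.608 g/mol
Mass of Cl per mole = 1 × 35.45 = 35.450 g
% Cl = 35.450 / 130.608 × 100 = 27.14%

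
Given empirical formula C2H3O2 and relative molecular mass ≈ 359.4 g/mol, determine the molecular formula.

C12H18O12

Empirical-formula mass = 59.04 g/mol
n = 359.4 / 59.04 = 6.09 ≈ 6
Molecular formula = (C2H3O2)6 = C12H18O12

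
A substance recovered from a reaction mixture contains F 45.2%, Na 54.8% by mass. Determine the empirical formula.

FNa

Assume 100 g: 45.2 g F, 54.8 g Na.
n(F) = 45.2/19.00 = 2.379, n(Na) = 54.8/22.99 = 2.384
Divide by the smallest (2.379 mol F): F 1.000, Na 1.002
≈ 1:1 → FNa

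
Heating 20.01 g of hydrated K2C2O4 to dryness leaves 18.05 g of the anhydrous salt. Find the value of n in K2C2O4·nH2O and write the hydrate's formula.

K2C2O4·H2O

Mass of water lost = 20.01 − 18.05 = 1.96 g → 1.96 / 18.02 = 0.1088 mol H2O
Molar mass of K2C2O4 = 166.22 g/mol → mol K2C2O4 = 18.05 / 166.22 = 0.1086
n = 0.1088 / 0.1086 = 1.00 ≈ 1 → K2C2O4·H2O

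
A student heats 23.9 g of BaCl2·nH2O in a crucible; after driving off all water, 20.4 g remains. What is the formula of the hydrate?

Mass of water lost = 23.9 − 20.4 = 3.5 g → 3.5 / 18.02 = 0.1942 mol H2O
Molar mass of BaCl2 = 208.23 g/mol → mol BaCl2 = 20.4 / 208.23 = 0.09797
n = 0.1942 / 0.09797 = 1.98 ≈ 2 → BaCl2·2H2O

BaCl2·2H2O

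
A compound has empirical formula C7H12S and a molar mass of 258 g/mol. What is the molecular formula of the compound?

C14H24S2

Empirical-formula mass = 128.24 g/mol
n = 258 / 128.24 = 2.01 ≈ 2
Molecular formula = (C7H12S)2 = C14H24S2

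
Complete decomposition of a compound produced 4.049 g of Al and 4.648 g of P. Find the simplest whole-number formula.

AlP

Moles — Al: 4.049 / 26.98 = 0.1501 mol; P: 4.648 / 30.97 = 0.1501 mol
Ratios (÷ 0.1501): Al 1.000, P 1.000
≈ 1:1 → AlP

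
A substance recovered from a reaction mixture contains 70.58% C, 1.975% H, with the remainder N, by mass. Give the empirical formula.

C3HN

Assume 100 g: 70.58 g C, 1.975 g H, 27.445 g N.
C: 70.58 g ÷ 12.01 g/mol = 5.877 mol
H: 1.975 g ÷ 1.008 g/mol = 1.959 mol
N: 27.445 g ÷ 14.01 g/mol = 1.959 mol
Ratios (÷ 1.959): C 3.000, H 1.000, N 1.000
≈ 3:1:1 → C3HN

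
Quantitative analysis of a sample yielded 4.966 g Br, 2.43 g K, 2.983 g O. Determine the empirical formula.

BrKO3

Br: 4.966 g ÷ 79.90 g/mol = 0.06215 mol
K: 2.43 g ÷ 39.10 g/mol = 0.06215 mol
O: 2.983 g ÷ 16.00 g/mol = 0.1864 mol
Smallest is K at 0.06215 mol; normalising gives Br 1.000, K 1.000, O 3.000
→ BrKO3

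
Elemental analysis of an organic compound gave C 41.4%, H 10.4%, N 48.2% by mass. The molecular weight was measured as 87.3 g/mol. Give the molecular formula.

C3H9N3

Assume 100 g: 41.4 g C, 10.4 g H, 48.2 g N.
n(C) = 41.4/12.01 = 3.447, n(H) = 10.4/1.008 = 10.32, n(N) = 48.2/14.01 = 3.44
Divide by the smallest (3.44 mol N): C 1.002, H 2.999, N 1.000
≈ 1:3:1 → CH3N
Empirical-formula mass = 29.04 g/mol
n = 87.3 / 29.04 = 3.01 ≈ 3
Molecular formula = (CH3N)×3 = C3H9N3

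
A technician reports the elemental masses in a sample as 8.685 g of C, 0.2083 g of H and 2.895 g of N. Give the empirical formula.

C: 8.685 g ÷ 12.01 g/mol = 0.7231 mol
H: 0.2083 g ÷ 1.008 g/mol = 0.2066 mol
N: 2.895 g ÷ 14.01 g/mol = 0.2066 mol
Smallest is N at 0.2066 mol; normalising gives C 3.500, H 1.000, N 1.000
Scaling by 2: C 7.00, H 2.00, N 2.00 → C7H2N2

C7H2N2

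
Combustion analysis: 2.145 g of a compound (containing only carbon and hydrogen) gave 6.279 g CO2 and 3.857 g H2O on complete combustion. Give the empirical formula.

mol C = 6.279 / 44.01 = 0.1427; mass C = 0.1427 × 12.01 = 1.713 g
mol H = 2 × (3.857 / 18.02) = 0.4281; mass H = 0.4281 × 1.008 = 0.4315 g
Smallest is C at 0.1427 mol; normalising gives C 1.000, H 3.000
→ CH3

CH3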